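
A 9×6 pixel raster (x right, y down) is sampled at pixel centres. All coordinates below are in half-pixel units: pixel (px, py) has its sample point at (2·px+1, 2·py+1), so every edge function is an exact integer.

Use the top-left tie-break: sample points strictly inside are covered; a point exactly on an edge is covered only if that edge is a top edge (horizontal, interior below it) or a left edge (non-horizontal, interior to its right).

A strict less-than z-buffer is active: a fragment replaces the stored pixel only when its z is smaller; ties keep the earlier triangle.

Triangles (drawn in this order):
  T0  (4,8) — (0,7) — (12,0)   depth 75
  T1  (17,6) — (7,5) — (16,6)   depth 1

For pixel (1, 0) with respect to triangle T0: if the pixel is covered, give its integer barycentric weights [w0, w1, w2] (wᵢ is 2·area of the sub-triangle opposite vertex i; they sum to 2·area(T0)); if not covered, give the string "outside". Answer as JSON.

T0:
  2·area = 40
  edge (4, 8)→(0, 7): d=(-4,-1) top-left  bias=+0
  edge (0, 7)→(12, 0): d=(12,-7) top-left  bias=+0
  edge (12, 0)→(4, 8): d=(-8,8) right/bottom  bias=-1
    (5,0)@(11, 1): e=[35,5,0] → .  [on edge]
    (3,1)@(7, 3): e=[23,1,16] → X
    (4,1)@(9, 3): e=[25,15,0] → .  [on edge]
    (2,2)@(5, 5): e=[13,11,16] → X
    (3,2)@(7, 5): e=[15,25,0] → .  [on edge]
    (0,3)@(1, 7): e=[1,7,32] → X
    (1,3)@(3, 7): e=[3,21,16] → X
    (2,3)@(5, 7): e=[5,35,0] → .  [on edge]
    (0,4)@(1, 9): e=[-7,31,16] → .
    (1,4)@(3, 9): e=[-5,45,0] → .  [on edge]
    (0,5)@(1, 11): e=[-15,55,0] → .  [on edge]
  covered (4 px):
    . . . . . . . . .
    . . . X . . . . .
    . . X . . . . . .
    X X . . . . . . .
    . . . . . . . . .
    . . . . . . . . .
T1:
  2·area = 1  (B↔C swapped to make it positive)
  edge (17, 6)→(16, 6): d=(-1,0) right/bottom  bias=-1
  edge (16, 6)→(7, 5): d=(-9,-1) top-left  bias=+0
  edge (7, 5)→(17, 6): d=(10,1) right/bottom  bias=-1
    (3,2)@(7, 5): e=[1,0,0] → .  [on edge]
  covered (0 px):
    . . . . . . . . .
    . . . . . . . . .
    . . . . . . . . .
    . . . . . . . . .
    . . . . . . . . .
    . . . . . . . . .

Final: "outside"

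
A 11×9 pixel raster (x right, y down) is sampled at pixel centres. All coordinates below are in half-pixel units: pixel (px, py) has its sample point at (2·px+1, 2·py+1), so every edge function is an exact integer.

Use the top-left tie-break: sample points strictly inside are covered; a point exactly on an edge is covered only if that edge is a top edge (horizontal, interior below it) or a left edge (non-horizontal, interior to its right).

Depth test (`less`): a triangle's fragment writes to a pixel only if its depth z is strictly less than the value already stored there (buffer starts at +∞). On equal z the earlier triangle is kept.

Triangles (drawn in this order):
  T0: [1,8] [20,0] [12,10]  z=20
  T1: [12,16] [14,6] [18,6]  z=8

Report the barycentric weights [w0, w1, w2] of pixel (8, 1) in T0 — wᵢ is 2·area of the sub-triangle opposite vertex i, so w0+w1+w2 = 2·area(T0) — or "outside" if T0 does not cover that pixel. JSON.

T0:
  2·area = 126
  edge (1, 8)→(20, 0): d=(19,-8) top-left  bias=+0
  edge (20, 0)→(12, 10): d=(-8,10) right/bottom  bias=-1
  edge (12, 10)→(1, 8): d=(-11,-2) top-left  bias=+0
    (9,0)@(19, 1): e=[11,2,113] → X
    (10,0)@(21, 1): e=[27,-18,117] → .
    (6,1)@(13, 3): e=[1,46,79] → X
    (7,1)@(15, 3): e=[17,26,83] → X
    (8,1)@(17, 3): e=[33,6,87] → X
    (9,1)@(19, 3): e=[49,-14,91] → .
    (4,2)@(9, 5): e=[7,70,49] → X
    (5,2)@(11, 5): e=[23,50,53] → X
    (8,2)@(17, 5): e=[71,-10,65] → .
    (2,3)@(5, 7): e=[13,94,19] → X
    (3,3)@(7, 7): e=[29,74,23] → X
    (7,3)@(15, 7): e=[93,-6,39] → .
  covered (16 px):
    . . . . . . . . . X .
    . . . . . . X X X . .
    . . . . X X X X . . .
    . . X X X X X . . . .
    . . . X X X . . . . .
    . . . . . . . . . . .
    . . . . . . . . . . .
    . . . . . . . . . . .
    . . . . . . . . . . .
T1:
  2·area = 40
  edge (12, 16)→(14, 6): d=(2,-10) top-left  bias=+0
  edge (14, 6)→(18, 6): d=(4,0) top-left  bias=+0
  edge (18, 6)→(12, 16): d=(-6,10) right/bottom  bias=-1
    (7,0)@(15, 1): e=[0,-20,60] → .  [on edge]
    (10,0)@(21, 1): e=[60,-20,0] → .  [on edge]
    (7,3)@(15, 7): e=[12,4,24] → X
    (8,3)@(17, 7): e=[32,4,4] → X
    (9,3)@(19, 7): e=[52,4,-16] → .
    (7,4)@(15, 9): e=[16,12,12] → X
    (8,4)@(17, 9): e=[36,12,-8] → .
    (6,5)@(13, 11): e=[0,20,20] → X  [on edge]
    (7,5)@(15, 11): e=[20,20,0] → .  [on edge]
    (6,6)@(13, 13): e=[4,28,8] → X
    (7,6)@(15, 13): e=[24,28,-12] → .
    (6,7)@(13, 15): e=[8,36,-4] → .
  covered (5 px):
    . . . . . . . . . . .
    . . . . . . . . . . .
    . . . . . . . . . . .
    . . . . . . . X X . .
    . . . . . . . X . . .
    . . . . . . X . . . .
    . . . . . . X . . . .
    . . . . . . . . . . .
    . . . . . . . . . . .

Final: [6,87,33]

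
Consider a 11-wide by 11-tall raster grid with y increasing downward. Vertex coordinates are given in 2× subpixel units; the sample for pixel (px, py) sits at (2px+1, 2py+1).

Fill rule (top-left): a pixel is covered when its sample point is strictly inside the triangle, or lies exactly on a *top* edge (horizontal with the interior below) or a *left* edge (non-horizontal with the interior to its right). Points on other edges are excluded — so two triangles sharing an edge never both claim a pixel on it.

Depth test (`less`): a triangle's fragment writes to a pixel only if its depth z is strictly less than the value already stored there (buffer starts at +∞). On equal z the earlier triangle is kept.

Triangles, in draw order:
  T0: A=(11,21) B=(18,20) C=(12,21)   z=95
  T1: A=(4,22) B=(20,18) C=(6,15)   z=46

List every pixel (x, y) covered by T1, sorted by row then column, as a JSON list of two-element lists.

T0:
  2·area = 1
  edge (11, 21)→(18, 20): d=(7,-1) top-left  bias=+0
  edge (18, 20)→(12, 21): d=(-6,1) right/bottom  bias=-1
  edge (12, 21)→(11, 21): d=(-1,0) right/bottom  bias=-1
    (0,10)@(1, 21): e=[-10,11,0] → ·  [on edge]
    (1,10)@(3, 21): e=[-8,9,0] → ·  [on edge]
    (2,10)@(5, 21): e=[-6,7,0] → ·  [on edge]
    (3,10)@(7, 21): e=[-4,5,0] → ·  [on edge]
    (4,10)@(9, 21): e=[-2,3,0] → ·  [on edge]
    (5,10)@(11, 21): e=[0,1,0] → ·  [on edge]
    (6,10)@(13, 21): e=[2,-1,0] → ·  [on edge]
    (7,10)@(15, 21): e=[4,-3,0] → ·  [on edge]
    (8,10)@(17, 21): e=[6,-5,0] → ·  [on edge]
    (9,10)@(19, 21): e=[8,-7,0] → ·  [on edge]
    (10,10)@(21, 21): e=[10,-9,0] → ·  [on edge]
  covered (0 px):
    · · · · · · · · · · ·
    · · · · · · · · · · ·
    · · · · · · · · · · ·
    · · · · · · · · · · ·
    · · · · · · · · · · ·
    · · · · · · · · · · ·
    · · · · · · · · · · ·
    · · · · · · · · · · ·
    · · · · · · · · · · ·
    · · · · · · · · · · ·
    · · · · · · · · · · ·
T1:
  2·area = 104  (B↔C swapped to make it positive)
  edge (4, 22)→(6, 15): d=(2,-7) top-left  bias=+0
  edge (6, 15)→(20, 18): d=(14,3) right/bottom  bias=-1
  edge (20, 18)→(4, 22): d=(-16,4) right/bottom  bias=-1
    (3,8)@(7, 17): e=[11,25,68] → #
    (4,8)@(9, 17): e=[25,19,60] → #
    (5,8)@(11, 17): e=[39,13,52] → #
    (6,8)@(13, 17): e=[53,7,44] → #
    (7,8)@(15, 17): e=[67,1,36] → #
    (8,8)@(17, 17): e=[81,-5,28] → ·
    (2,9)@(5, 19): e=[1,59,44] → #
    (8,9)@(17, 19): e=[85,23,-4] → ·
    (2,10)@(5, 21): e=[5,87,12] → #
    (4,10)@(9, 21): e=[33,75,-4] → ·
    (5,10)@(11, 21): e=[47,69,-12] → ·
    (6,10)@(13, 21): e=[61,63,-20] → ·
  covered (13 px):
    · · · · · · · · · · ·
    · · · · · · · · · · ·
    · · · · · · · · · · ·
    · · · · · · · · · · ·
    · · · · · · · · · · ·
    · · · · · · · · · · ·
    · · · · · · · · · · ·
    · · · · · · · · · · ·
    · · · # # # # # · · ·
    · · # # # # # # · · ·
    · · # # · · · · · · ·

Final: [[3,8],[4,8],[5,8],[6,8],[7,8],[2,9],[3,9],[4,9],[5,9],[6,9],[7,9],[2,10],[3,10]]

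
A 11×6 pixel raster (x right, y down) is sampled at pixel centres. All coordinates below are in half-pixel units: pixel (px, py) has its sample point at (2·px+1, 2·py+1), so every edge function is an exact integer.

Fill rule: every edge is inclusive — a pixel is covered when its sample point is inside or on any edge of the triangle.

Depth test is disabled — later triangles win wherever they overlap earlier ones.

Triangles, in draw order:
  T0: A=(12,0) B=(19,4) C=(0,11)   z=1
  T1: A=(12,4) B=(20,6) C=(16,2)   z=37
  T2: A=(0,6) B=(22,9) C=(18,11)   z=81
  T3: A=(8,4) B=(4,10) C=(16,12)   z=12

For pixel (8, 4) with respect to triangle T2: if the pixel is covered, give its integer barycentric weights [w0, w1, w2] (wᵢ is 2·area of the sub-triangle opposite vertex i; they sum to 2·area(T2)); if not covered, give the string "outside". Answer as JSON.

T0:
  2·area = 125
  edge (12, 0)→(19, 4): d=(7,4) inclusive
  edge (19, 4)→(0, 11): d=(-19,7) inclusive
  edge (0, 11)→(12, 0): d=(12,-11) inclusive
    (5,0)@(11, 1): e=[11,113,1] → #
    (6,0)@(13, 1): e=[3,99,23] → #
    (7,0)@(15, 1): e=[-5,85,45] → ·
    (4,1)@(9, 3): e=[33,89,3] → #
    (7,1)@(15, 3): e=[9,47,69] → #
    (8,1)@(17, 3): e=[1,33,91] → #
    (9,1)@(19, 3): e=[-7,19,113] → ·
    (3,2)@(7, 5): e=[55,65,5] → #
    (8,2)@(17, 5): e=[15,-5,115] → ·
    (2,3)@(5, 7): e=[77,41,7] → #
    (5,3)@(11, 7): e=[53,-1,73] → ·
    (6,3)@(13, 7): e=[45,-15,95] → ·
  covered (17 px):
    · · · · · # # · · · ·
    · · · · # # # # # · ·
    · · · # # # # # · · ·
    · · # # # · · · · · ·
    · # # · · · · · · · ·
    · · · · · · · · · · ·
T1:
  2·area = 24  (B↔C swapped to make it positive)
  edge (12, 4)→(16, 2): d=(4,-2) inclusive
  edge (16, 2)→(20, 6): d=(4,4) inclusive
  edge (20, 6)→(12, 4): d=(-8,-2) inclusive
    (7,0)@(15, 1): e=[-6,0,30] → ·  [on edge]
    (7,1)@(15, 3): e=[2,8,14] → #
    (8,1)@(17, 3): e=[6,0,18] → #  [on edge]
    (9,1)@(19, 3): e=[10,-8,22] → ·
    (7,2)@(15, 5): e=[10,16,-2] → ·
    (8,2)@(17, 5): e=[14,8,2] → #
    (9,2)@(19, 5): e=[18,0,6] → #  [on edge]
    (10,2)@(21, 5): e=[22,-8,10] → ·
    (8,3)@(17, 7): e=[22,16,-14] → ·
    (9,3)@(19, 7): e=[26,8,-10] → ·
    (10,3)@(21, 7): e=[30,0,-6] → ·  [on edge]
  covered (4 px):
    · · · · · · · · · · ·
    · · · · · · · # # · ·
    · · · · · · · · # # ·
    · · · · · · · · · · ·
    · · · · · · · · · · ·
    · · · · · · · · · · ·
T2:
  2·area = 56
  edge (0, 6)→(22, 9): d=(22,3) inclusive
  edge (22, 9)→(18, 11): d=(-4,2) inclusive
  edge (18, 11)→(0, 6): d=(-18,-5) inclusive
    (2,3)@(5, 7): e=[7,42,7] → #
    (3,3)@(7, 7): e=[1,38,17] → #
    (4,3)@(9, 7): e=[-5,34,27] → ·
    (2,4)@(5, 9): e=[51,34,-29] → ·
    (3,4)@(7, 9): e=[45,30,-19] → ·
    (5,4)@(11, 9): e=[33,22,1] → #
    (6,4)@(13, 9): e=[27,18,11] → #
    (7,4)@(15, 9): e=[21,14,21] → #
    (8,4)@(17, 9): e=[15,10,31] → #
    (9,4)@(19, 9): e=[9,6,41] → #
    (10,4)@(21, 9): e=[3,2,51] → #
    (5,5)@(11, 11): e=[77,14,-35] → ·
  covered (8 px):
    · · · · · · · · · · ·
    · · · · · · · · · · ·
    · · · · · · · · · · ·
    · · # # · · · · · · ·
    · · · · · # # # # # #
    · · · · · · · · · · ·
T3:
  2·area = 80  (B↔C swapped to make it positive)
  edge (8, 4)→(16, 12): d=(8,8) inclusive
  edge (16, 12)→(4, 10): d=(-12,-2) inclusive
  edge (4, 10)→(8, 4): d=(4,-6) inclusive
    (2,0)@(5, 1): e=[0,110,-30] → ·  [on edge]
    (3,1)@(7, 3): e=[0,90,-10] → ·  [on edge]
    (4,2)@(9, 5): e=[0,70,10] → #  [on edge]
    (5,2)@(11, 5): e=[-16,74,22] → ·
    (3,3)@(7, 7): e=[32,42,6] → #
    (5,3)@(11, 7): e=[0,50,30] → #  [on edge]
    (6,3)@(13, 7): e=[-16,54,42] → ·
    (2,4)@(5, 9): e=[64,14,2] → #
    (6,4)@(13, 9): e=[0,30,50] → #  [on edge]
    (7,4)@(15, 9): e=[-16,34,62] → ·
    (2,5)@(5, 11): e=[80,-10,10] → ·
    (3,5)@(7, 11): e=[64,-6,22] → ·
    (7,5)@(15, 11): e=[0,10,70] → #  [on edge]
  covered (12 px):
    · · · · · · · · · · ·
    · · · · · · · · · · ·
    · · · · # · · · · · ·
    · · · # # # · · · · ·
    · · # # # # # · · · ·
    · · · · · # # # · · ·

Final: [10,31,15]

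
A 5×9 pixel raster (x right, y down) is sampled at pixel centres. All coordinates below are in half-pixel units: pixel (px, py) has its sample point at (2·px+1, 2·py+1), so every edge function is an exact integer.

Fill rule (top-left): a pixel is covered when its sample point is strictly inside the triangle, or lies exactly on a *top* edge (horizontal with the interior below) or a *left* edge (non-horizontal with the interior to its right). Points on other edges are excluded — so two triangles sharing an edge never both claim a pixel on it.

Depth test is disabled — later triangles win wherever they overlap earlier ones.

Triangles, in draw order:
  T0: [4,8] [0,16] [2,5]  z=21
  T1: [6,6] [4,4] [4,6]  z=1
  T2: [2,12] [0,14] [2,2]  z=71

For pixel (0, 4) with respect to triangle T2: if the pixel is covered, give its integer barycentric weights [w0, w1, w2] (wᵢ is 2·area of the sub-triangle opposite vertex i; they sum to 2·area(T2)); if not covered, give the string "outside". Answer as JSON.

T0:
  2·area = 28
  edge (4, 8)→(0, 16): d=(-4,8) right/bottom  bias=-1
  edge (0, 16)→(2, 5): d=(2,-11) top-left  bias=+0
  edge (2, 5)→(4, 8): d=(2,3) right/bottom  bias=-1
    (1,3)@(3, 7): e=[12,15,1] → #
    (2,3)@(5, 7): e=[-4,37,-5] → ·
    (1,4)@(3, 9): e=[4,19,5] → #
    (2,4)@(5, 9): e=[-12,41,-1] → ·
    (0,5)@(1, 11): e=[12,1,15] → #
    (1,5)@(3, 11): e=[-4,23,9] → ·
    (0,6)@(1, 13): e=[4,5,19] → #
    (1,6)@(3, 13): e=[-12,27,13] → ·
    (0,7)@(1, 15): e=[-4,9,23] → ·
  covered (4 px):
    · · · · ·
    · · · · ·
    · · · · ·
    · # · · ·
    · # · · ·
    # · · · ·
    # · · · ·
    · · · · ·
    · · · · ·
T1:
  2·area = 4  (B↔C swapped to make it positive)
  edge (6, 6)→(4, 6): d=(-2,0) right/bottom  bias=-1
  edge (4, 6)→(4, 4): d=(0,-2) top-left  bias=+0
  edge (4, 4)→(6, 6): d=(2,2) right/bottom  bias=-1
    (0,0)@(1, 1): e=[10,-6,0] → ·  [on edge]
    (1,1)@(3, 3): e=[6,-2,0] → ·  [on edge]
    (2,2)@(5, 5): e=[2,2,0] → ·  [on edge]
    (3,3)@(7, 7): e=[-2,6,0] → ·  [on edge]
    (4,4)@(9, 9): e=[-6,10,0] → ·  [on edge]
  covered (0 px):
    · · · · ·
    · · · · ·
    · · · · ·
    · · · · ·
    · · · · ·
    · · · · ·
    · · · · ·
    · · · · ·
    · · · · ·
T2:
  2·area = 20
  edge (2, 12)→(0, 14): d=(-2,2) right/bottom  bias=-1
  edge (0, 14)→(2, 2): d=(2,-12) top-left  bias=+0
  edge (2, 2)→(2, 12): d=(0,10) right/bottom  bias=-1
    (4,2)@(9, 5): e=[0,90,-70] → ·  [on edge]
    (3,3)@(7, 7): e=[0,70,-50] → ·  [on edge]
    (0,4)@(1, 9): e=[8,2,10] → #
    (1,4)@(3, 9): e=[4,26,-10] → ·
    (2,4)@(5, 9): e=[0,50,-30] → ·  [on edge]
    (0,5)@(1, 11): e=[4,6,10] → #
    (1,5)@(3, 11): e=[0,30,-10] → ·  [on edge]
    (0,6)@(1, 13): e=[0,10,10] → ·  [on edge]
  covered (2 px):
    · · · · ·
    · · · · ·
    · · · · ·
    · · · · ·
    # · · · ·
    # · · · ·
    · · · · ·
    · · · · ·
    · · · · ·

Answer: [2,10,8]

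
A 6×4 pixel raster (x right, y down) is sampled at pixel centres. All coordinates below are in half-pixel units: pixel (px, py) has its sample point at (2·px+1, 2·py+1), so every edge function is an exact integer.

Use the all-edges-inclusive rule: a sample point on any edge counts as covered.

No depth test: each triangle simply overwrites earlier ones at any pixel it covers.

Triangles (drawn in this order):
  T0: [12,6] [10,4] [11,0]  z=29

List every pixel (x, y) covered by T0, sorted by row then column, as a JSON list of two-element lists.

T0:
  2·area = 10
  edge (12, 6)→(10, 4): d=(-2,-2) inclusive
  edge (10, 4)→(11, 0): d=(1,-4) inclusive
  edge (11, 0)→(12, 6): d=(1,6) inclusive
    (3,0)@(7, 1): e=[0,-15,25] → ·  [on edge]
    (5,0)@(11, 1): e=[8,1,1] → █
    (4,1)@(9, 3): e=[0,-5,15] → ·  [on edge]
    (5,1)@(11, 3): e=[4,3,3] → █
    (5,2)@(11, 5): e=[0,5,5] → █  [on edge]
    (5,3)@(11, 7): e=[-4,7,7] → ·
  covered (3 px):
    · · · · · █
    · · · · · █
    · · · · · █
    · · · · · ·

Answer: [[5,0],[5,1],[5,2]]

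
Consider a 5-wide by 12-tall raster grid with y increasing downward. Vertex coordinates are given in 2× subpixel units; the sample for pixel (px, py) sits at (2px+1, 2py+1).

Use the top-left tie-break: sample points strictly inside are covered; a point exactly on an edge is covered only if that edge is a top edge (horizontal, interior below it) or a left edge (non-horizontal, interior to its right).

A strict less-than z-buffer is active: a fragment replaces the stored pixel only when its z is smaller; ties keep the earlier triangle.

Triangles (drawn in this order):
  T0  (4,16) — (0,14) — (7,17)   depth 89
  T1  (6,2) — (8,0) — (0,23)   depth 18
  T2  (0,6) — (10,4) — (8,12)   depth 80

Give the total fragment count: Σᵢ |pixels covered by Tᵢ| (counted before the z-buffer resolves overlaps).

T0:
  2·area = 2
  edge (4, 16)→(0, 14): d=(-4,-2) top-left  bias=+0
  edge (0, 14)→(7, 17): d=(7,3) right/bottom  bias=-1
  edge (7, 17)→(4, 16): d=(-3,-1) top-left  bias=+0
    (0,7)@(1, 15): e=[-2,4,0] → ·  [on edge]
    (3,8)@(7, 17): e=[2,0,0] → ·  [on edge]
  covered (0 px):
    · · · · ·
    · · · · ·
    · · · · ·
    · · · · ·
    · · · · ·
    · · · · ·
    · · · · ·
    · · · · ·
    · · · · ·
    · · · · ·
    · · · · ·
    · · · · ·
T1:
  2·area = 30
  edge (6, 2)→(8, 0): d=(2,-2) top-left  bias=+0
  edge (8, 0)→(0, 23): d=(-8,23) right/bottom  bias=-1
  edge (0, 23)→(6, 2): d=(6,-21) top-left  bias=+0
    (3,0)@(7, 1): e=[0,15,15] → █  [on edge]
    (4,0)@(9, 1): e=[4,-31,57] → ·
    (2,1)@(5, 3): e=[0,45,-15] → ·  [on edge]
    (3,1)@(7, 3): e=[4,-1,27] → ·
    (1,2)@(3, 5): e=[0,75,-45] → ·  [on edge]
    (0,3)@(1, 7): e=[0,105,-75] → ·  [on edge]
    (2,3)@(5, 7): e=[8,13,9] → █
    (3,3)@(7, 7): e=[12,-33,51] → ·
    (2,4)@(5, 9): e=[12,-3,21] → ·
    (1,6)@(3, 13): e=[16,11,3] → █
    (2,6)@(5, 13): e=[20,-35,45] → ·
    (1,7)@(3, 15): e=[20,-5,15] → ·
  covered (3 px):
    · · · █ ·
    · · · · ·
    · · · · ·
    · · █ · ·
    · · · · ·
    · · · · ·
    · █ · · ·
    · · · · ·
    · · · · ·
    · · · · ·
    · · · · ·
    · · · · ·
T2:
  2·area = 76
  edge (0, 6)→(10, 4): d=(10,-2) top-left  bias=+0
  edge (10, 4)→(8, 12): d=(-2,8) right/bottom  bias=-1
  edge (8, 12)→(0, 6): d=(-8,-6) top-left  bias=+0
    (2,2)@(5, 5): e=[0,38,38] → █  [on edge]
    (3,2)@(7, 5): e=[4,22,50] → █
    (4,2)@(9, 5): e=[8,6,62] → █
    (1,3)@(3, 7): e=[16,50,10] → █
    (1,4)@(3, 9): e=[36,46,-6] → ·
    (2,4)@(5, 9): e=[40,30,6] → █
    (4,4)@(9, 9): e=[48,-2,30] → ·
    (2,5)@(5, 11): e=[60,26,-10] → ·
    (3,5)@(7, 11): e=[64,10,2] → █
    (4,5)@(9, 11): e=[68,-6,14] → ·
    (3,6)@(7, 13): e=[84,6,-14] → ·
  covered (10 px):
    · · · · ·
    · · · · ·
    · · █ █ █
    · █ █ █ █
    · · █ █ ·
    · · · █ ·
    · · · · ·
    · · · · ·
    · · · · ·
    · · · · ·
    · · · · ·
    · · · · ·

Final: 13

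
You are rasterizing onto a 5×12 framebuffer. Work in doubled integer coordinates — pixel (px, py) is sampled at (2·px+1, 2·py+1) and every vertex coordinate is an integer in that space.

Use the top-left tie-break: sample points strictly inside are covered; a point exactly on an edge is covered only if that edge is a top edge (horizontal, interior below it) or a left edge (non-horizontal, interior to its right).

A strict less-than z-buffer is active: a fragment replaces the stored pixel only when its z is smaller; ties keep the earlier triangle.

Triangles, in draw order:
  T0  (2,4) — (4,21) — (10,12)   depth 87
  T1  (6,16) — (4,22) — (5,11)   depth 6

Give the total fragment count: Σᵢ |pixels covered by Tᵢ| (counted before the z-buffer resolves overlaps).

T0:
  2·area = 120  (B↔C swapped to make it positive)
  edge (2, 4)→(10, 12): d=(8,8) right/bottom  bias=-1
  edge (10, 12)→(4, 21): d=(-6,9) right/bottom  bias=-1
  edge (4, 21)→(2, 4): d=(-2,-17) top-left  bias=+0
    (0,1)@(1, 3): e=[0,135,-15] → ·  [on edge]
    (1,2)@(3, 5): e=[0,105,15] → ·  [on edge]
    (1,3)@(3, 7): e=[16,93,11] → #
    (2,3)@(5, 7): e=[0,75,45] → ·  [on edge]
    (1,4)@(3, 9): e=[32,81,7] → #
    (2,4)@(5, 9): e=[16,63,41] → #
    (3,4)@(7, 9): e=[0,45,75] → ·  [on edge]
    (1,5)@(3, 11): e=[48,69,3] → #
    (3,5)@(7, 11): e=[16,33,71] → #
    (4,5)@(9, 11): e=[0,15,105] → ·  [on edge]
    (1,6)@(3, 13): e=[64,57,-1] → ·
    (2,6)@(5, 13): e=[48,39,33] → #
  covered (13 px):
    · · · · ·
    · · · · ·
    · · · · ·
    · # · · ·
    · # # · ·
    · # # # ·
    · · # # #
    · · # # ·
    · · # · ·
    · · # · ·
    · · · · ·
    · · · · ·
T1:
  2·area = 16
  edge (6, 16)→(4, 22): d=(-2,6) right/bottom  bias=-1
  edge (4, 22)→(5, 11): d=(1,-11) top-left  bias=+0
  edge (5, 11)→(6, 16): d=(1,5) right/bottom  bias=-1
    (1,0)@(3, 1): e=[48,-32,0] → ·  [on edge]
    (4,3)@(9, 7): e=[0,40,-24] → ·  [on edge]
    (2,5)@(5, 11): e=[16,0,0] → ·  [on edge]
    (2,6)@(5, 13): e=[12,2,2] → #
    (3,6)@(7, 13): e=[0,24,-8] → ·  [on edge]
    (2,7)@(5, 15): e=[8,4,4] → #
    (3,7)@(7, 15): e=[-4,26,-6] → ·
    (2,8)@(5, 17): e=[4,6,6] → #
    (3,8)@(7, 17): e=[-8,28,-4] → ·
    (2,9)@(5, 19): e=[0,8,8] → ·  [on edge]
    (3,10)@(7, 21): e=[-16,32,0] → ·  [on edge]
  covered (3 px):
    · · · · ·
    · · · · ·
    · · · · ·
    · · · · ·
    · · · · ·
    · · · · ·
    · · # · ·
    · · # · ·
    · · # · ·
    · · · · ·
    · · · · ·
    · · · · ·

Result: 16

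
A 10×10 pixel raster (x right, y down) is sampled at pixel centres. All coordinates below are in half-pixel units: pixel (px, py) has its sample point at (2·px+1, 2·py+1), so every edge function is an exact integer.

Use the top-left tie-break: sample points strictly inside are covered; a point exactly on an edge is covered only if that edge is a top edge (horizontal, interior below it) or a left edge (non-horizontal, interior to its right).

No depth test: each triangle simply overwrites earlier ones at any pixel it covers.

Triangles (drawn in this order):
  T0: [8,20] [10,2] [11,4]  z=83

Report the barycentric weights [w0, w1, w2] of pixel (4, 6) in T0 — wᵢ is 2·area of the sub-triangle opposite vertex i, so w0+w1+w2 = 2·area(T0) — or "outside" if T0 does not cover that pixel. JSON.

T0:
  2·area = 22
  edge (8, 20)→(10, 2): d=(2,-18) top-left  bias=+0
  edge (10, 2)→(11, 4): d=(1,2) right/bottom  bias=-1
  edge (11, 4)→(8, 20): d=(-3,16) right/bottom  bias=-1
    (4,5)@(9, 11): e=[0,11,11] → #  [on edge]
    (5,5)@(11, 11): e=[36,7,-21] → ·
    (4,6)@(9, 13): e=[4,13,5] → #
    (5,6)@(11, 13): e=[40,9,-27] → ·
    (4,7)@(9, 15): e=[8,15,-1] → ·
  covered (2 px):
    · · · · · · · · · ·
    · · · · · · · · · ·
    · · · · · · · · · ·
    · · · · · · · · · ·
    · · · · · · · · · ·
    · · · · # · · · · ·
    · · · · # · · · · ·
    · · · · · · · · · ·
    · · · · · · · · · ·
    · · · · · · · · · ·

Result: [13,5,4]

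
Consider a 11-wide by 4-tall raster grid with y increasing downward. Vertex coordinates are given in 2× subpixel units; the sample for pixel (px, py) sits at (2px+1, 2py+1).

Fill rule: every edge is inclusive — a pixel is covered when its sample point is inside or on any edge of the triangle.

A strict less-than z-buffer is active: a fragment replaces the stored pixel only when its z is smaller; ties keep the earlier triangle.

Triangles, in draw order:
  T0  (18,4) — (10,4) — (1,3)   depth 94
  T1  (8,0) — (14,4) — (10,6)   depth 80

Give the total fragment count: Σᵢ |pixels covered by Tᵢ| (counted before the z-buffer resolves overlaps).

T0:
  2·area = 8
  edge (18, 4)→(10, 4): d=(-8,0) inclusive
  edge (10, 4)→(1, 3): d=(-9,-1) inclusive
  edge (1, 3)→(18, 4): d=(17,1) inclusive
    (0,1)@(1, 3): e=[8,0,0] → X  [on edge]
    (1,1)@(3, 3): e=[8,2,-2] → .
    (0,2)@(1, 5): e=[-8,-18,34] → .
    (9,2)@(19, 5): e=[-8,0,16] → .  [on edge]
  covered (1 px):
    . . . . . . . . . . .
    X . . . . . . . . . .
    . . . . . . . . . . .
    . . . . . . . . . . .
T1:
  2·area = 28
  edge (8, 0)→(14, 4): d=(6,4) inclusive
  edge (14, 4)→(10, 6): d=(-4,2) inclusive
  edge (10, 6)→(8, 0): d=(-2,-6) inclusive
    (4,0)@(9, 1): e=[2,22,4] → X
    (5,0)@(11, 1): e=[-6,18,16] → .
    (4,1)@(9, 3): e=[14,14,0] → X  [on edge]
    (5,1)@(11, 3): e=[6,10,12] → X
    (6,1)@(13, 3): e=[-2,6,24] → .
    (4,2)@(9, 5): e=[26,6,-4] → .
    (5,2)@(11, 5): e=[18,2,8] → X
    (6,2)@(13, 5): e=[10,-2,20] → .
    (5,3)@(11, 7): e=[30,-6,4] → .
  covered (4 px):
    . . . . X . . . . . .
    . . . . X X . . . . .
    . . . . . X . . . . .
    . . . . . . . . . . .

Result: 5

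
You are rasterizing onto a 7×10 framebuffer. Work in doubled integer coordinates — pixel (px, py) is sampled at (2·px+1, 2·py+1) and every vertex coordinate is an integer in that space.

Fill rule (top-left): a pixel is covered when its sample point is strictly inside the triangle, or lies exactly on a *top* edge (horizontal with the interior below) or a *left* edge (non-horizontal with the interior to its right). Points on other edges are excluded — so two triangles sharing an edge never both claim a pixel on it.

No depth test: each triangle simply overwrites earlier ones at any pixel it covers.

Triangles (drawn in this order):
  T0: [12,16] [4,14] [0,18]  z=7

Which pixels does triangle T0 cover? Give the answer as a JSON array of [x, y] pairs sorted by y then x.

T0:
  2·area = 40  (B↔C swapped to make it positive)
  edge (12, 16)→(0, 18): d=(-12,2) right/bottom  bias=-1
  edge (0, 18)→(4, 14): d=(4,-4) top-left  bias=+0
  edge (4, 14)→(12, 16): d=(8,2) right/bottom  bias=-1
    (6,2)@(13, 5): e=[130,0,-90] → .  [on edge]
    (5,3)@(11, 7): e=[110,0,-70] → .  [on edge]
    (4,4)@(9, 9): e=[90,0,-50] → .  [on edge]
    (3,5)@(7, 11): e=[70,0,-30] → .  [on edge]
    (2,6)@(5, 13): e=[50,0,-10] → .  [on edge]
    (1,7)@(3, 15): e=[30,0,10] → X  [on edge]
    (2,7)@(5, 15): e=[26,8,6] → X
    (3,7)@(7, 15): e=[22,16,2] → X
    (4,7)@(9, 15): e=[18,24,-2] → .
    (0,8)@(1, 17): e=[10,0,30] → X  [on edge]
    (3,8)@(7, 17): e=[-2,24,18] → .
    (0,9)@(1, 19): e=[-14,8,46] → .
  covered (6 px):
    . . . . . . .
    . . . . . . .
    . . . . . . .
    . . . . . . .
    . . . . . . .
    . . . . . . .
    . . . . . . .
    . X X X . . .
    X X X . . . .
    . . . . . . .

Result: [[1,7],[2,7],[3,7],[0,8],[1,8],[2,8]]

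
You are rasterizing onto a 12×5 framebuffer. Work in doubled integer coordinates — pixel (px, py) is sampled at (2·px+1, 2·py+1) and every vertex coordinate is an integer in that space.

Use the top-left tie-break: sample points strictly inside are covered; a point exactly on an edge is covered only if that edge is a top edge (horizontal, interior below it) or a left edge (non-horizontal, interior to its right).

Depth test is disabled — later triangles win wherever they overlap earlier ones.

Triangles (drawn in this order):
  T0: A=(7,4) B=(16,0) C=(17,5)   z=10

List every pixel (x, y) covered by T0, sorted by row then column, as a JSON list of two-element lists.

T0:
  2·area = 49
  edge (7, 4)→(16, 0): d=(9,-4) top-left  bias=+0
  edge (16, 0)→(17, 5): d=(1,5) right/bottom  bias=-1
  edge (17, 5)→(7, 4): d=(-10,-1) top-left  bias=+0
    (7,0)@(15, 1): e=[5,6,38] → #
    (8,0)@(17, 1): e=[13,-4,40] → ·
    (5,1)@(11, 3): e=[7,28,14] → #
    (6,1)@(13, 3): e=[15,18,16] → #
    (8,1)@(17, 3): e=[31,-2,20] → ·
    (5,2)@(11, 5): e=[25,30,-6] → ·
    (6,2)@(13, 5): e=[33,20,-4] → ·
    (7,2)@(15, 5): e=[41,10,-2] → ·
    (8,2)@(17, 5): e=[49,0,0] → ·  [on edge]
  covered (4 px):
    · · · · · · · # · · · ·
    · · · · · # # # · · · ·
    · · · · · · · · · · · ·
    · · · · · · · · · · · ·
    · · · · · · · · · · · ·

Result: [[7,0],[5,1],[6,1],[7,1]]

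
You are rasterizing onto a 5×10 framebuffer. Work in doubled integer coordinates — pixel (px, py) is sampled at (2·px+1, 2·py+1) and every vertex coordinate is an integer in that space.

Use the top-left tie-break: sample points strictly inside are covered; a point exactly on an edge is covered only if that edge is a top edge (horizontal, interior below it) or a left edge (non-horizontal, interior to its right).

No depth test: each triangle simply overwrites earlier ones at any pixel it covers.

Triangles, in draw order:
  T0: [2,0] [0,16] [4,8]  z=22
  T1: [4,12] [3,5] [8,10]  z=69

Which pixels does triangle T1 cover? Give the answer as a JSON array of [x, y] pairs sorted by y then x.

T0:
  2·area = 48  (B↔C swapped to make it positive)
  edge (2, 0)→(4, 8): d=(2,8) right/bottom  bias=-1
  edge (4, 8)→(0, 16): d=(-4,8) right/bottom  bias=-1
  edge (0, 16)→(2, 0): d=(2,-16) top-left  bias=+0
    (1,2)@(3, 5): e=[2,20,26] → █
    (2,2)@(5, 5): e=[-14,4,58] → ·
    (1,3)@(3, 7): e=[6,12,30] → █
    (2,3)@(5, 7): e=[-10,-4,62] → ·
    (0,4)@(1, 9): e=[26,20,2] → █
    (2,4)@(5, 9): e=[-6,-12,66] → ·
    (0,5)@(1, 11): e=[30,12,6] → █
    (1,5)@(3, 11): e=[14,-4,38] → ·
    (0,6)@(1, 13): e=[34,4,10] → █
    (1,6)@(3, 13): e=[18,-12,42] → ·
    (0,7)@(1, 15): e=[38,-4,14] → ·
  covered (6 px):
    · · · · ·
    · · · · ·
    · █ · · ·
    · █ · · ·
    █ █ · · ·
    █ · · · ·
    █ · · · ·
    · · · · ·
    · · · · ·
    · · · · ·
T1:
  2·area = 30
  edge (4, 12)→(3, 5): d=(-1,-7) top-left  bias=+0
  edge (3, 5)→(8, 10): d=(5,5) right/bottom  bias=-1
  edge (8, 10)→(4, 12): d=(-4,2) right/bottom  bias=-1
    (0,1)@(1, 3): e=[-12,0,42] → ·  [on edge]
    (1,2)@(3, 5): e=[0,0,30] → ·  [on edge]
    (2,3)@(5, 7): e=[12,0,18] → ·  [on edge]
    (2,4)@(5, 9): e=[10,10,10] → █
    (3,4)@(7, 9): e=[24,0,6] → ·  [on edge]
    (2,5)@(5, 11): e=[8,20,2] → █
    (3,5)@(7, 11): e=[22,10,-2] → ·
    (4,5)@(9, 11): e=[36,0,-6] → ·  [on edge]
    (2,6)@(5, 13): e=[6,30,-6] → ·
    (2,9)@(5, 19): e=[0,60,-30] → ·  [on edge]
  covered (2 px):
    · · · · ·
    · · · · ·
    · · · · ·
    · · · · ·
    · · █ · ·
    · · █ · ·
    · · · · ·
    · · · · ·
    · · · · ·
    · · · · ·

Answer: [[2,4],[2,5]]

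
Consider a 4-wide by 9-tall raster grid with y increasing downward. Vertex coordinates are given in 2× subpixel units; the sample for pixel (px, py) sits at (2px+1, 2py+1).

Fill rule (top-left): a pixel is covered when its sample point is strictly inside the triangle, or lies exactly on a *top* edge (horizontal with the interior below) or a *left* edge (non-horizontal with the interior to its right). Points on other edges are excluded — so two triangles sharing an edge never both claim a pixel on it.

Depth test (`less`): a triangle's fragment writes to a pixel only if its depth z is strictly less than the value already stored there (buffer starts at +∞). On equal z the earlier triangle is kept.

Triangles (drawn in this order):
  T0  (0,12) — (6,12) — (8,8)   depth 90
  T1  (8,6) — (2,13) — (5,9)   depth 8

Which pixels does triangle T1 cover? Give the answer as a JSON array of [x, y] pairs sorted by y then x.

T0:
  2·area = 24  (B↔C swapped to make it positive)
  edge (0, 12)→(8, 8): d=(8,-4) top-left  bias=+0
  edge (8, 8)→(6, 12): d=(-2,4) right/bottom  bias=-1
  edge (6, 12)→(0, 12): d=(-6,0) right/bottom  bias=-1
    (3,4)@(7, 9): e=[4,2,18] → █
    (1,5)@(3, 11): e=[4,14,6] → █
    (2,5)@(5, 11): e=[12,6,6] → █
    (3,5)@(7, 11): e=[20,-2,6] → ·
    (1,6)@(3, 13): e=[20,10,-6] → ·
    (2,6)@(5, 13): e=[28,2,-6] → ·
  covered (3 px):
    · · · ·
    · · · ·
    · · · ·
    · · · ·
    · · · █
    · █ █ ·
    · · · ·
    · · · ·
    · · · ·
T1:
  2·area = 3
  edge (8, 6)→(2, 13): d=(-6,7) right/bottom  bias=-1
  edge (2, 13)→(5, 9): d=(3,-4) top-left  bias=+0
  edge (5, 9)→(8, 6): d=(3,-3) top-left  bias=+0
    (3,3)@(7, 7): e=[1,2,0] → █  [on edge]
    (2,4)@(5, 9): e=[3,0,0] → █  [on edge]
    (3,4)@(7, 9): e=[-11,8,6] → ·
    (1,5)@(3, 11): e=[5,-2,0] → ·  [on edge]
    (2,5)@(5, 11): e=[-9,6,6] → ·
    (0,6)@(1, 13): e=[7,-4,0] → ·  [on edge]
  covered (2 px):
    · · · ·
    · · · ·
    · · · ·
    · · · █
    · · █ ·
    · · · ·
    · · · ·
    · · · ·
    · · · ·

Final: [[3,3],[2,4]]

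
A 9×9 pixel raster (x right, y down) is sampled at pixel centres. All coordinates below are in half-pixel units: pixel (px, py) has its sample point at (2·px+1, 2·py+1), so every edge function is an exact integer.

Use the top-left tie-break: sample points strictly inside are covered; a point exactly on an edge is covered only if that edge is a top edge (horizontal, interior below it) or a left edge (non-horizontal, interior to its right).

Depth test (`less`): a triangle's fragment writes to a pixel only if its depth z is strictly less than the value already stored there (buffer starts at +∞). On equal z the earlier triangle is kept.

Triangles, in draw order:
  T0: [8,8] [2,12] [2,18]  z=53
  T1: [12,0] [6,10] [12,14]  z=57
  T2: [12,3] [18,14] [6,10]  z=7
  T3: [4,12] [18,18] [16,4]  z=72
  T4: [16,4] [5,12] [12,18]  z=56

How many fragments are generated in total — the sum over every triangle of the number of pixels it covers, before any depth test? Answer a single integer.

T0:
  2·area = 36  (B↔C swapped to make it positive)
  edge (8, 8)→(2, 18): d=(-6,10) right/bottom  bias=-1
  edge (2, 18)→(2, 12): d=(0,-6) top-left  bias=+0
  edge (2, 12)→(8, 8): d=(6,-4) top-left  bias=+0
    (5,1)@(11, 3): e=[0,54,-18] → ·  [on edge]
    (3,4)@(7, 9): e=[4,30,2] → #
    (4,4)@(9, 9): e=[-16,42,10] → ·
    (2,5)@(5, 11): e=[12,18,6] → #
    (3,5)@(7, 11): e=[-8,30,14] → ·
    (1,6)@(3, 13): e=[20,6,10] → #
    (2,6)@(5, 13): e=[0,18,18] → ·  [on edge]
    (1,7)@(3, 15): e=[8,6,22] → #
    (2,7)@(5, 15): e=[-12,18,30] → ·
    (1,8)@(3, 17): e=[-4,6,34] → ·
  covered (4 px):
    · · · · · · · · ·
    · · · · · · · · ·
    · · · · · · · · ·
    · · · · · · · · ·
    · · · # · · · · ·
    · · # · · · · · ·
    · # · · · · · · ·
    · # · · · · · · ·
    · · · · · · · · ·
T1:
  2·area = 84  (B↔C swapped to make it positive)
  edge (12, 0)→(12, 14): d=(0,14) right/bottom  bias=-1
  edge (12, 14)→(6, 10): d=(-6,-4) top-left  bias=+0
  edge (6, 10)→(12, 0): d=(6,-10) top-left  bias=+0
    (5,1)@(11, 3): e=[14,62,8] → #
    (6,1)@(13, 3): e=[-14,70,28] → ·
    (4,2)@(9, 5): e=[42,42,0] → #  [on edge]
    (6,2)@(13, 5): e=[-14,58,40] → ·
    (4,3)@(9, 7): e=[42,30,12] → #
    (6,3)@(13, 7): e=[-14,46,52] → ·
    (3,4)@(7, 9): e=[70,10,4] → #
    (6,4)@(13, 9): e=[-14,34,64] → ·
    (3,5)@(7, 11): e=[70,-2,16] → ·
    (4,5)@(9, 11): e=[42,6,36] → #
    (6,5)@(13, 11): e=[-14,22,76] → ·
    (4,6)@(9, 13): e=[42,-6,48] → ·
    (1,7)@(3, 15): e=[126,-42,0] → ·  [on edge]
  covered (11 px):
    · · · · · · · · ·
    · · · · · # · · ·
    · · · · # # · · ·
    · · · · # # · · ·
    · · · # # # · · ·
    · · · · # # · · ·
    · · · · · # · · ·
    · · · · · · · · ·
    · · · · · · · · ·
T2:
  2·area = 108
  edge (12, 3)→(18, 14): d=(6,11) right/bottom  bias=-1
  edge (18, 14)→(6, 10): d=(-12,-4) top-left  bias=+0
  edge (6, 10)→(12, 3): d=(6,-7) top-left  bias=+0
    (5,2)@(11, 5): e=[23,80,5] → #
    (6,2)@(13, 5): e=[1,88,19] → #
    (7,2)@(15, 5): e=[-21,96,33] → ·
    (4,3)@(9, 7): e=[57,48,3] → #
    (7,3)@(15, 7): e=[-9,72,45] → ·
    (1,4)@(3, 9): e=[135,0,-27] → ·  [on edge]
    (3,4)@(7, 9): e=[91,16,1] → #
    (7,4)@(15, 9): e=[3,48,57] → #
    (8,4)@(17, 9): e=[-19,56,71] → ·
    (3,5)@(7, 11): e=[103,-8,13] → ·
    (4,5)@(9, 11): e=[81,0,27] → #  [on edge]
    (8,5)@(17, 11): e=[-7,32,83] → ·
    (7,6)@(15, 13): e=[27,0,81] → #  [on edge]
  covered (16 px):
    · · · · · · · · ·
    · · · · · · · · ·
    · · · · · # # · ·
    · · · · # # # · ·
    · · · # # # # # ·
    · · · · # # # # ·
    · · · · · · · # #
    · · · · · · · · ·
    · · · · · · · · ·
T3:
  2·area = 184  (B↔C swapped to make it positive)
  edge (4, 12)→(16, 4): d=(12,-8) top-left  bias=+0
  edge (16, 4)→(18, 18): d=(2,14) right/bottom  bias=-1
  edge (18, 18)→(4, 12): d=(-14,-6) top-left  bias=+0
    (7,2)@(15, 5): e=[4,16,164] → #
    (8,2)@(17, 5): e=[20,-12,176] → ·
    (6,3)@(13, 7): e=[12,48,124] → #
    (8,3)@(17, 7): e=[44,-8,148] → ·
    (4,4)@(9, 9): e=[4,108,72] → #
    (5,4)@(11, 9): e=[20,80,84] → #
    (8,4)@(17, 9): e=[68,-4,120] → ·
    (3,5)@(7, 11): e=[12,140,32] → #
    (8,5)@(17, 11): e=[92,0,92] → ·  [on edge]
    (3,6)@(7, 13): e=[36,144,4] → #
    (8,6)@(17, 13): e=[116,4,64] → #
    (3,7)@(7, 15): e=[60,148,-24] → ·
    (5,7)@(11, 15): e=[92,92,0] → #  [on edge]
  covered (23 px):
    · · · · · · · · ·
    · · · · · · · · ·
    · · · · · · · # ·
    · · · · · · # # ·
    · · · · # # # # ·
    · · · # # # # # ·
    · · · # # # # # #
    · · · · · # # # #
    · · · · · · · · #
T4:
  2·area = 122  (B↔C swapped to make it positive)
  edge (16, 4)→(12, 18): d=(-4,14) right/bottom  bias=-1
  edge (12, 18)→(5, 12): d=(-7,-6) top-left  bias=+0
  edge (5, 12)→(16, 4): d=(11,-8) top-left  bias=+0
    (7,2)@(15, 5): e=[10,109,3] → #
    (8,2)@(17, 5): e=[-18,121,19] → ·
    (6,3)@(13, 7): e=[30,83,9] → #
    (8,3)@(17, 7): e=[-26,107,41] → ·
    (5,4)@(11, 9): e=[50,57,15] → #
    (7,4)@(15, 9): e=[-6,81,47] → ·
    (3,5)@(7, 11): e=[98,19,5] → #
    (4,5)@(9, 11): e=[70,31,21] → #
    (7,5)@(15, 11): e=[-14,67,69] → ·
    (3,6)@(7, 13): e=[90,5,27] → #
    (7,6)@(15, 13): e=[-22,53,91] → ·
    (3,7)@(7, 15): e=[82,-9,49] → ·
  covered (16 px):
    · · · · · · · · ·
    · · · · · · · · ·
    · · · · · · · # ·
    · · · · · · # # ·
    · · · · · # # · ·
    · · · # # # # · ·
    · · · # # # # · ·
    · · · · # # · · ·
    · · · · · # · · ·

Answer: 70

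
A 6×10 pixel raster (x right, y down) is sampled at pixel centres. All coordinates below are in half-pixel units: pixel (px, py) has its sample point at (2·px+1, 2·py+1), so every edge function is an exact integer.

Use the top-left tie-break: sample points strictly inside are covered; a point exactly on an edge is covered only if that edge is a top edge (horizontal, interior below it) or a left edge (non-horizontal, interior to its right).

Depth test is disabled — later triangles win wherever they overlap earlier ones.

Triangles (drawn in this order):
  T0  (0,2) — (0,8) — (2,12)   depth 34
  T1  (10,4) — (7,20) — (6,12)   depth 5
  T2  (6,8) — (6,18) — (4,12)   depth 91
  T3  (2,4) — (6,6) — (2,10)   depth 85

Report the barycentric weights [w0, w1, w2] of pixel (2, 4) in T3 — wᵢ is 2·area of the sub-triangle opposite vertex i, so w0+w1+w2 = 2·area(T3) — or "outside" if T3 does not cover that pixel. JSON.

T0:
  2·area = 12  (B↔C swapped to make it positive)
  edge (0, 2)→(2, 12): d=(2,10) right/bottom  bias=-1
  edge (2, 12)→(0, 8): d=(-2,-4) top-left  bias=+0
  edge (0, 8)→(0, 2): d=(0,-6) top-left  bias=+0
    (0,3)@(1, 7): e=[0,6,6] → ·  [on edge]
    (0,4)@(1, 9): e=[4,2,6] → #
    (1,4)@(3, 9): e=[-16,10,18] → ·
    (0,5)@(1, 11): e=[8,-2,6] → ·
    (1,8)@(3, 17): e=[0,-6,18] → ·  [on edge]
  covered (1 px):
    · · · · · ·
    · · · · · ·
    · · · · · ·
    · · · · · ·
    # · · · · ·
    · · · · · ·
    · · · · · ·
    · · · · · ·
    · · · · · ·
    · · · · · ·
T1:
  2·area = 40
  edge (10, 4)→(7, 20): d=(-3,16) right/bottom  bias=-1
  edge (7, 20)→(6, 12): d=(-1,-8) top-left  bias=+0
  edge (6, 12)→(10, 4): d=(4,-8) top-left  bias=+0
    (4,3)@(9, 7): e=[7,29,4] → #
    (5,3)@(11, 7): e=[-25,45,20] → ·
    (4,4)@(9, 9): e=[1,27,12] → #
    (5,4)@(11, 9): e=[-31,43,28] → ·
    (3,5)@(7, 11): e=[27,9,4] → #
    (4,5)@(9, 11): e=[-5,25,20] → ·
    (3,6)@(7, 13): e=[21,7,12] → #
    (4,6)@(9, 13): e=[-11,23,28] → ·
    (3,7)@(7, 15): e=[15,5,20] → #
    (4,7)@(9, 15): e=[-17,21,36] → ·
    (3,8)@(7, 17): e=[9,3,28] → #
    (4,8)@(9, 17): e=[-23,19,44] → ·
  covered (7 px):
    · · · · · ·
    · · · · · ·
    · · · · · ·
    · · · · # ·
    · · · · # ·
    · · · # · ·
    · · · # · ·
    · · · # · ·
    · · · # · ·
    · · · # · ·
T2:
  2·area = 20
  edge (6, 8)→(6, 18): d=(0,10) right/bottom  bias=-1
  edge (6, 18)→(4, 12): d=(-2,-6) top-left  bias=+0
  edge (4, 12)→(6, 8): d=(2,-4) top-left  bias=+0
    (0,1)@(1, 3): e=[50,0,-30] → ·  [on edge]
    (1,4)@(3, 9): e=[30,0,-10] → ·  [on edge]
    (2,5)@(5, 11): e=[10,8,2] → #
    (3,5)@(7, 11): e=[-10,20,10] → ·
    (2,6)@(5, 13): e=[10,4,6] → #
    (3,6)@(7, 13): e=[-10,16,14] → ·
    (2,7)@(5, 15): e=[10,0,10] → #  [on edge]
    (3,7)@(7, 15): e=[-10,12,18] → ·
    (2,8)@(5, 17): e=[10,-4,14] → ·
  covered (3 px):
    · · · · · ·
    · · · · · ·
    · · · · · ·
    · · · · · ·
    · · · · · ·
    · · # · · ·
    · · # · · ·
    · · # · · ·
    · · · · · ·
    · · · · · ·
T3:
  2·area = 24
  edge (2, 4)→(6, 6): d=(4,2) right/bottom  bias=-1
  edge (6, 6)→(2, 10): d=(-4,4) right/bottom  bias=-1
  edge (2, 10)→(2, 4): d=(0,-6) top-left  bias=+0
    (5,0)@(11, 1): e=[-30,0,54] → ·  [on edge]
    (4,1)@(9, 3): e=[-18,0,42] → ·  [on edge]
    (1,2)@(3, 5): e=[2,16,6] → #
    (2,2)@(5, 5): e=[-2,8,18] → ·
    (3,2)@(7, 5): e=[-6,0,30] → ·  [on edge]
    (1,3)@(3, 7): e=[10,8,6] → #
    (2,3)@(5, 7): e=[6,0,18] → ·  [on edge]
    (1,4)@(3, 9): e=[18,0,6] → ·  [on edge]
    (0,5)@(1, 11): e=[30,0,-6] → ·  [on edge]
  covered (2 px):
    · · · · · ·
    · · · · · ·
    · # · · · ·
    · # · · · ·
    · · · · · ·
    · · · · · ·
    · · · · · ·
    · · · · · ·
    · · · · · ·
    · · · · · ·

Answer: "outside"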